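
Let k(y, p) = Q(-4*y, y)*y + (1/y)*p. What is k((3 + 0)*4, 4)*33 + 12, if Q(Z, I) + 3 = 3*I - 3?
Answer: 11903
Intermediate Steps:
Q(Z, I) = -6 + 3*I (Q(Z, I) = -3 + (3*I - 3) = -3 + (-3 + 3*I) = -6 + 3*I)
k(y, p) = p/y + y*(-6 + 3*y) (k(y, p) = (-6 + 3*y)*y + (1/y)*p = y*(-6 + 3*y) + p/y = p/y + y*(-6 + 3*y))
k((3 + 0)*4, 4)*33 + 12 = ((4 + 3*((3 + 0)*4)**2*(-2 + (3 + 0)*4))/(((3 + 0)*4)))*33 + 12 = ((4 + 3*(3*4)**2*(-2 + 3*4))/((3*4)))*33 + 12 = ((4 + 3*12**2*(-2 + 12))/12)*33 + 12 = ((4 + 3*144*10)/12)*33 + 12 = ((4 + 4320)/12)*33 + 12 = ((1/12)*4324)*33 + 12 = (1081/3)*33 + 12 = 11891 + 12 = 11903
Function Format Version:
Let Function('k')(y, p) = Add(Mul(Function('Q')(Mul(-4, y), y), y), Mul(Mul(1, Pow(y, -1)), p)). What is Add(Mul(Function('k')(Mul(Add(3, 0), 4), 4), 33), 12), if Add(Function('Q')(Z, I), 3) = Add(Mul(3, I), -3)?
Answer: 11903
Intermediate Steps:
Function('Q')(Z, I) = Add(-6, Mul(3, I)) (Function('Q')(Z, I) = Add(-3, Add(Mul(3, I), -3)) = Add(-3, Add(-3, Mul(3, I))) = Add(-6, Mul(3, I)))
Function('k')(y, p) = Add(Mul(p, Pow(y, -1)), Mul(y, Add(-6, Mul(3, y)))) (Function('k')(y, p) = Add(Mul(Add(-6, Mul(3, y)), y), Mul(Mul(1, Pow(y, -1)), p)) = Add(Mul(y, Add(-6, Mul(3, y))), Mul(Pow(y, -1), p)) = Add(Mul(y, Add(-6, Mul(3, y))), Mul(p, Pow(y, -1))) = Add(Mul(p, Pow(y, -1)), Mul(y, Add(-6, Mul(3, y)))))
Add(Mul(Function('k')(Mul(Add(3, 0), 4), 4), 33), 12) = Add(Mul(Mul(Pow(Mul(Add(3, 0), 4), -1), Add(4, Mul(3, Pow(Mul(Add(3, 0), 4), 2), Add(-2, Mul(Add(3, 0), 4))))), 33), 12) = Add(Mul(Mul(Pow(Mul(3, 4), -1), Add(4, Mul(3, Pow(Mul(3, 4), 2), Add(-2, Mul(3, 4))))), 33), 12) = Add(Mul(Mul(Pow(12, -1), Add(4, Mul(3, Pow(12, 2), Add(-2, 12)))), 33), 12) = Add(Mul(Mul(Rational(1, 12), Add(4, Mul(3, 144, 10))), 33), 12) = Add(Mul(Mul(Rational(1, 12), Add(4, 4320)), 33), 12) = Add(Mul(Mul(Rational(1, 12), 4324), 33), 12) = Add(Mul(Rational(1081, 3), 33), 12) = Add(11891, 12) = 11903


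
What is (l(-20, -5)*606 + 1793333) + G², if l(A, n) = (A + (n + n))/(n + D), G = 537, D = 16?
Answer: 22880542/11 ≈ 2.0801e+6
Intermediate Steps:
l(A, n) = (A + 2*n)/(16 + n) (l(A, n) = (A + (n + n))/(n + 16) = (A + 2*n)/(16 + n))
(l(-20, -5)*606 + 1793333) + G² = (((-20 + 2*(-5))/(16 - 5))*606 + 1793333) + 537² = (((-20 - 10)/11)*606 + 1793333) + 288369 = (((1/11)*(-30))*606 + 1793333) + 288369 = (-30/11*606 + 1793333) + 288369 = (-18180/11 + 1793333) + 288369 = 19708483/11 + 288369 = 22880542/11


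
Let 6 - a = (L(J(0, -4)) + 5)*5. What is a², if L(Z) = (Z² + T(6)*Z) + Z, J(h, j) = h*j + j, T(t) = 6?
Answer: 1681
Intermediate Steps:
J(h, j) = j + h*j
L(Z) = Z² + 7*Z (L(Z) = (Z² + 6*Z) + Z = Z² + 7*Z)
a = 41 (a = 6 - ((-4*(1 + 0))*(7 - 4*(1 + 0)) + 5)*5 = 6 - ((-4*1)*(7 - 4*1) + 5)*5 = 6 - (-4*(7 - 4) + 5)*5 = 6 - (-4*3 + 5)*5 = 6 - (-12 + 5)*5 = 6 - (-7)*5 = 6 - 1*(-35) = 6 + 35 = 41)
a² = 41² = 1681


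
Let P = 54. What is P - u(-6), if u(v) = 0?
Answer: 54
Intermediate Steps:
P - u(-6) = 54 - 1*0 = 54 + 0 = 54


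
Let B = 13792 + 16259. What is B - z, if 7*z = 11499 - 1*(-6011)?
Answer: 192847/7 ≈ 27550.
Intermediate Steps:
B = 30051
z = 17510/7 (z = (11499 - 1*(-6011))/7 = (11499 + 6011)/7 = (1/7)*17510 = 17510/7 ≈ 2501.4)
B - z = 30051 - 1*17510/7 = 30051 - 17510/7 = 192847/7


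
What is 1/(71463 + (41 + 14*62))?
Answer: 1/72372 ≈ 1.3817e-5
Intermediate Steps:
1/(71463 + (41 + 14*62)) = 1/(71463 + (41 + 868)) = 1/(71463 + 909) = 1/72372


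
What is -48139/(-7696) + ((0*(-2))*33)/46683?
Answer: 3703/592 ≈ 6.2551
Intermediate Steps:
-48139/(-7696) + ((0*(-2))*33)/46683 = -48139*(-1/7696) + (0*33)*(1/46683) = 3703/592 + 0*(1/46683) = 3703/592 + 0 = 3703/592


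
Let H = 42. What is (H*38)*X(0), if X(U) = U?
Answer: 0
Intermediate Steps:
(H*38)*X(0) = (42*38)*0 = 1596*0 = 0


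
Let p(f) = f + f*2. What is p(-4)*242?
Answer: -2904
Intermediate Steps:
p(f) = 3*f (p(f) = f + 2*f = 3*f)
p(-4)*242 = (3*(-4))*242 = -12*242 = -2904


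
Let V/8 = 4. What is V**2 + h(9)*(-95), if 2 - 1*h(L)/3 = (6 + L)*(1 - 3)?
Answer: -8096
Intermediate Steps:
V = 32 (V = 8*4 = 32)
h(L) = 42 + 6*L (h(L) = 6 - 3*(6 + L)*(1 - 3) = 6 - 3*(6 + L)*(-2) = 6 - 3*(-12 - 2*L) = 6 + (36 + 6*L) = 42 + 6*L)
V**2 + h(9)*(-95) = 32**2 + (42 + 6*9)*(-95) = 1024 + (42 + 54)*(-95) = 1024 + 96*(-95) = 1024 - 9120 = -8096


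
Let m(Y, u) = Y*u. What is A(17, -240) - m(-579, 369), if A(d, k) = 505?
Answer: 214156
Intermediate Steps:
A(17, -240) - m(-579, 369) = 505 - (-579)*369 = 505 - 1*(-213651) = 505 + 213651 = 214156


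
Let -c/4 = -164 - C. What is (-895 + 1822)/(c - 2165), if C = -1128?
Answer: -103/669 ≈ -0.15396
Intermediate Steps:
c = -3856 (c = -4*(-164 - 1*(-1128)) = -4*(-164 + 1128) = -4*964 = -3856)
(-895 + 1822)/(c - 2165) = (-895 + 1822)/(-3856 - 2165) = 927/(-6021) = 927*(-1/6021) = -103/669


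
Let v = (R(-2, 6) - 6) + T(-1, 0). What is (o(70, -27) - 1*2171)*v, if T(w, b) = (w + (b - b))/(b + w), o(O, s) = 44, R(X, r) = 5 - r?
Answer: 12762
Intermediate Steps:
T(w, b) = w/(b + w) (T(w, b) = (w + 0)/(b + w) = w/(b + w))
v = -6 (v = ((5 - 1*6) - 6) - 1/(0 - 1) = ((5 - 6) - 6) - 1/(-1) = (-1 - 6) - 1*(-1) = -7 + 1 = -6)
(o(70, -27) - 1*2171)*v = (44 - 1*2171)*(-6) = (44 - 2171)*(-6) = -2127*(-6) = 12762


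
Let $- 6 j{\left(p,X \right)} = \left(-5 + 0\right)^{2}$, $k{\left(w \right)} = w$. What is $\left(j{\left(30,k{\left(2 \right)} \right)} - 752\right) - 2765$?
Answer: $- \frac{21127}{6} \approx -3521.2$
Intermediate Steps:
$j{\left(p,X \right)} = - \frac{25}{6}$ ($j{\left(p,X \right)} = - \frac{\left(-5 + 0\right)^{2}}{6} = - \frac{\left(-5\right)^{2}}{6} = \left(- \frac{1}{6}\right) 25 = - \frac{25}{6}$)
$\left(j{\left(30,k{\left(2 \right)} \right)} - 752\right) - 2765 = \left(- \frac{25}{6} - 752\right) - 2765 = - \frac{4537}{6} - 2765 = - \frac{21127}{6}$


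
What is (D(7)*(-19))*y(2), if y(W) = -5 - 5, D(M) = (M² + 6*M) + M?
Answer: 18620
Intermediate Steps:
D(M) = M² + 7*M
y(W) = -10
(D(7)*(-19))*y(2) = ((7*(7 + 7))*(-19))*(-10) = ((7*14)*(-19))*(-10) = (98*(-19))*(-10) = -1862*(-10) = 18620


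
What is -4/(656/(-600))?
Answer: 150/41 ≈ 3.6585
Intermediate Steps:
-4/(656/(-600)) = -4/(656*(-1/600)) = -4/(-82/75) = -4*(-75/82) = 150/41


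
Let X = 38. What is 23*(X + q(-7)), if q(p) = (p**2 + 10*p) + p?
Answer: 230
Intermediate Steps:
q(p) = p**2 + 11*p
23*(X + q(-7)) = 23*(38 - 7*(11 - 7)) = 23*(38 - 7*4) = 23*(38 - 28) = 23*10 = 230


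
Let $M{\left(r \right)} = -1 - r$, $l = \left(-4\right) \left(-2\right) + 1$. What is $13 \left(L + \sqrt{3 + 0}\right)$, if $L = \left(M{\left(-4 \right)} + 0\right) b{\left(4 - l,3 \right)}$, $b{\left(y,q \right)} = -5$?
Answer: $-195 + 13 \sqrt{3} \approx -172.48$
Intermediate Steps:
$l = 9$ ($l = 8 + 1 = 9$)
$L = -15$ ($L = \left(\left(-1 - -4\right) + 0\right) \left(-5\right) = \left(\left(-1 + 4\right) + 0\right) \left(-5\right) = \left(3 + 0\right) \left(-5\right) = 3 \left(-5\right) = -15$)
$13 \left(L + \sqrt{3 + 0}\right) = 13 \left(-15 + \sqrt{3 + 0}\right) = 13 \left(-15 + \sqrt{3}\right) = -195 + 13 \sqrt{3}$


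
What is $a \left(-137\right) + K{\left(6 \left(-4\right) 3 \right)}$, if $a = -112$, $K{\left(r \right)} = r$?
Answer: $15272$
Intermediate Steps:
$a \left(-137\right) + K{\left(6 \left(-4\right) 3 \right)} = \left(-112\right) \left(-137\right) + 6 \left(-4\right) 3 = 15344 - 72 = 15272$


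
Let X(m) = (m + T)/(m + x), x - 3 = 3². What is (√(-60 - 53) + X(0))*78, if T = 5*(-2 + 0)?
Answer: -65 + 78*I*√113 ≈ -65.0 + 829.15*I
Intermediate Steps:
x = 12 (x = 3 + 3² = 3 + 9 = 12)
T = -10 (T = 5*(-2) = -10)
X(m) = (-10 + m)/(12 + m) (X(m) = (m - 10)/(m + 12) = (-10 + m)/(12 + m))
(√(-60 - 53) + X(0))*78 = (√(-60 - 53) + (-10 + 0)/(12 + 0))*78 = (√(-113) - 10/12)*78 = (I*√113 + (1/12)*(-10))*78 = (I*√113 - ⅚)*78 = (-⅚ + I*√113)*78 = -65 + 78*I*√113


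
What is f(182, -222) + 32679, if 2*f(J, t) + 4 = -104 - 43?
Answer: 65207/2 ≈ 32604.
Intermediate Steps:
f(J, t) = -151/2 (f(J, t) = -2 + (-104 - 43)/2 = -2 + (½)*(-147) = -2 - 147/2 = -151/2)
f(182, -222) + 32679 = -151/2 + 32679 = 65207/2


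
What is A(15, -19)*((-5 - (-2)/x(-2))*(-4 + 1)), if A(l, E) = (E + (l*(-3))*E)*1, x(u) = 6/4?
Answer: 9196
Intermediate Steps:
x(u) = 3/2 (x(u) = 6*(¼) = 3/2)
A(l, E) = E - 3*E*l (A(l, E) = (E + (-3*l)*E)*1 = (E - 3*E*l)*1 = E - 3*E*l)
A(15, -19)*((-5 - (-2)/x(-2))*(-4 + 1)) = (-19*(1 - 3*15))*((-5 - (-2)/3/2)*(-4 + 1)) = (-19*(1 - 45))*((-5 - (-2)*2/3)*(-3)) = (-19*(-44))*((-5 - 1*(-4/3))*(-3)) = 836*((-5 + 4/3)*(-3)) = 836*(-11/3*(-3)) = 836*11 = 9196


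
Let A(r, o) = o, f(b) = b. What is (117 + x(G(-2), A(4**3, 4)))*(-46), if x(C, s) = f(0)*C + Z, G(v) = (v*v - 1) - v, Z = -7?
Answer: -5060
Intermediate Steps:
G(v) = -1 + v**2 - v (G(v) = (v**2 - 1) - v = (-1 + v**2) - v = -1 + v**2 - v)
x(C, s) = -7 (x(C, s) = 0*C - 7 = 0 - 7 = -7)
(117 + x(G(-2), A(4**3, 4)))*(-46) = (117 - 7)*(-46) = 110*(-46) = -5060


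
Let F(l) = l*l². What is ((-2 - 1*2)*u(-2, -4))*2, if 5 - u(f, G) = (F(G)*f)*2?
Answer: 2008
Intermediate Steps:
F(l) = l³
u(f, G) = 5 - 2*f*G³ (u(f, G) = 5 - G³*f*2 = 5 - f*G³*2 = 5 - 2*f*G³)
((-2 - 1*2)*u(-2, -4))*2 = ((-2 - 1*2)*(5 - 2*(-2)*(-4)³))*2 = ((-2 - 2)*(5 - 2*(-2)*(-64)))*2 = -4*(5 - 256)*2 = -4*(-251)*2 = 1004*2 = 2008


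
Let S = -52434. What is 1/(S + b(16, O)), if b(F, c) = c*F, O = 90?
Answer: -1/50994 ≈ -1.9610e-5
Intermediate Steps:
b(F, c) = F*c
1/(S + b(16, O)) = 1/(-52434 + 16*90) = 1/(-52434 + 1440) = 1/(-50994) = -1/50994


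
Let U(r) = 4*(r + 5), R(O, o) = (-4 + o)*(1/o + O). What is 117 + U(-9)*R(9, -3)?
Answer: 3263/3 ≈ 1087.7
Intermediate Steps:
R(O, o) = (-4 + o)*(O + 1/o) (R(O, o) = (-4 + o)*(1/o + O) = (-4 + o)*(O + 1/o))
U(r) = 20 + 4*r (U(r) = 4*(5 + r) = 20 + 4*r)
117 + U(-9)*R(9, -3) = 117 + (20 + 4*(-9))*(1 - 4*9 - 4/(-3) + 9*(-3)) = 117 + (20 - 36)*(1 - 36 - 4*(-1/3) - 27) = 117 - 16*(1 - 36 + 4/3 - 27) = 117 - 16*(-182/3) = 117 + 2912/3 = 3263/3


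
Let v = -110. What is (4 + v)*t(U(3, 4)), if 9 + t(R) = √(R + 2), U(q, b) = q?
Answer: 954 - 106*√5 ≈ 716.98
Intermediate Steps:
t(R) = -9 + √(2 + R) (t(R) = -9 + √(R + 2) = -9 + √(2 + R))
(4 + v)*t(U(3, 4)) = (4 - 110)*(-9 + √(2 + 3)) = -106*(-9 + √5) = 954 - 106*√5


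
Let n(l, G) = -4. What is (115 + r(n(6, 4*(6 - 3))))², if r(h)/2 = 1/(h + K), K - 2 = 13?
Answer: 1605289/121 ≈ 13267.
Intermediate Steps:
K = 15 (K = 2 + 13 = 15)
r(h) = 2/(15 + h) (r(h) = 2/(h + 15) = 2/(15 + h))
(115 + r(n(6, 4*(6 - 3))))² = (115 + 2/(15 - 4))² = (115 + 2/11)² = (1267/11)² = 1605289/121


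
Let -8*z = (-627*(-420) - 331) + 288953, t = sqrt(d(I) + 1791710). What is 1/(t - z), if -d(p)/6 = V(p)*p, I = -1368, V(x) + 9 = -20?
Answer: 1103924/76140653513 - 16*sqrt(1553678)/76140653513 ≈ 1.4237e-5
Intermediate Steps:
V(x) = -29 (V(x) = -9 - 20 = -29)
d(p) = 174*p (d(p) = -(-174)*p = 174*p)
t = sqrt(1553678) (t = sqrt(174*(-1368) + 1791710) = sqrt(-238032 + 1791710) = sqrt(1553678) ≈ 1246.5)
z = -275981/4 (z = -((-627*(-420) - 331) + 288953)/8 = -((263340 - 331) + 288953)/8 = -(263009 + 288953)/8 = -1/8*551962 = -275981/4 ≈ -68995.)
1/(t - z) = 1/(sqrt(1553678) - 1*(-275981/4)) = 1/(sqrt(1553678) + 275981/4) = 1/(275981/4 + sqrt(1553678))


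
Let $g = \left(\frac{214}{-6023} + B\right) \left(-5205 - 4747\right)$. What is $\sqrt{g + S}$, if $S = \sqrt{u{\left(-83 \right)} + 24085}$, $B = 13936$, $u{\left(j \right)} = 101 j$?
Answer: $\frac{\sqrt{-5031217868097344 + 36276529 \sqrt{15702}}}{6023} \approx 11777.0 i$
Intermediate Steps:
$S = \sqrt{15702}$ ($S = \sqrt{101 \left(-83\right) + 24085} = \sqrt{-8383 + 24085} = \sqrt{15702} \approx 125.31$)
$g = - \frac{835334196928}{6023}$ ($g = \left(\frac{214}{-6023} + 13936\right) \left(-5205 - 4747\right) = \left(214 \left(- \frac{1}{6023}\right) + 13936\right) \left(-9952\right) = \left(- \frac{214}{6023} + 13936\right) \left(-9952\right) = \frac{83936314}{6023} \left(-9952\right) = - \frac{835334196928}{6023} \approx -1.3869 \cdot 10^{8}$)
$\sqrt{g + S} = \sqrt{- \frac{835334196928}{6023} + \sqrt{15702}}$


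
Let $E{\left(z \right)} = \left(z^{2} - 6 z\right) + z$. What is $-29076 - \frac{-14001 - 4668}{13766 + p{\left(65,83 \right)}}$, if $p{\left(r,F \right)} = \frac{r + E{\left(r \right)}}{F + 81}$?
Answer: $- \frac{21918300016}{753863} \approx -29075.0$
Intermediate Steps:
$E{\left(z \right)} = z^{2} - 5 z$
$p{\left(r,F \right)} = \frac{r + r \left(-5 + r\right)}{81 + F}$ ($p{\left(r,F \right)} = \frac{r + r \left(-5 + r\right)}{F + 81} = \frac{r + r \left(-5 + r\right)}{81 + F}$)
$-29076 - \frac{-14001 - 4668}{13766 + p{\left(65,83 \right)}} = -29076 - \frac{-14001 - 4668}{13766 + \frac{65 \left(-4 + 65\right)}{81 + 83}} = -29076 - - \frac{18669}{13766 + 65 \cdot \frac{1}{164} \cdot 61} = -29076 - - \frac{18669}{13766 + \frac{3965}{164}} = -29076 - - \frac{18669}{\frac{2261589}{164}} = -29076 - \left(-18669\right) \frac{164}{2261589} = -29076 - - \frac{1020572}{753863} = -29076 + \frac{1020572}{753863} = - \frac{21918300016}{753863}$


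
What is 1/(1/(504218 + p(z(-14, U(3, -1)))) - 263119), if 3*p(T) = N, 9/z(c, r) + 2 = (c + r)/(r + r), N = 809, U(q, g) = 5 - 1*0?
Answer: -1513463/398220871094 ≈ -3.8006e-6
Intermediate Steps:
U(q, g) = 5 (U(q, g) = 5 + 0 = 5)
z(c, r) = 9/(-2 + (c + r)/(2*r)) (z(c, r) = 9/(-2 + (c + r)/(r + r)) = 9/(-2 + (c + r)/((2*r))) = 9/(-2 + (c + r)*(1/(2*r))) = 9/(-2 + (c + r)/(2*r)))
p(T) = 809/3 (p(T) = (1/3)*809 = 809/3)
1/(1/(504218 + p(z(-14, U(3, -1)))) - 263119) = 1/(1/(504218 + 809/3) - 263119) = 1/(1/(1513463/3) - 263119) = 1/(3/1513463 - 263119) = 1/(-398220871094/1513463) = -1513463/398220871094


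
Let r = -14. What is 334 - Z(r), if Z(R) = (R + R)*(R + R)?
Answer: -450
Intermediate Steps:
Z(R) = 4*R**2 (Z(R) = (2*R)*(2*R) = 4*R**2)
334 - Z(r) = 334 - 4*(-14)**2 = 334 - 4*196 = 334 - 1*784 = 334 - 784 = -450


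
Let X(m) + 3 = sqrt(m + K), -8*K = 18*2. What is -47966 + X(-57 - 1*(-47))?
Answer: -47969 + I*sqrt(58)/2 ≈ -47969.0 + 3.8079*I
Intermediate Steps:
K = -9/2 (K = -9*2/4 = -1/8*36 = -9/2 ≈ -4.5000)
X(m) = -3 + sqrt(-9/2 + m) (X(m) = -3 + sqrt(m - 9/2) = -3 + sqrt(-9/2 + m))
-47966 + X(-57 - 1*(-47)) = -47966 + (-3 + sqrt(-18 + 4*(-57 - 1*(-47)))/2) = -47966 + (-3 + sqrt(-18 + 4*(-57 + 47))/2) = -47966 + (-3 + sqrt(-18 + 4*(-10))/2) = -47966 + (-3 + sqrt(-18 - 40)/2) = -47966 + (-3 + sqrt(-58)/2) = -47966 + (-3 + (I*sqrt(58))/2) = -47966 + (-3 + I*sqrt(58)/2) = -47969 + I*sqrt(58)/2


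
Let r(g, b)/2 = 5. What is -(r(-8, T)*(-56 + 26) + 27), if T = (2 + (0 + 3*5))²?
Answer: 273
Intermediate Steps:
T = 289 (T = (2 + (0 + 15))² = (2 + 15)² = 17² = 289)
r(g, b) = 10 (r(g, b) = 2*5 = 10)
-(r(-8, T)*(-56 + 26) + 27) = -(10*(-56 + 26) + 27) = -(10*(-30) + 27) = -(-300 + 27) = -1*(-273) = 273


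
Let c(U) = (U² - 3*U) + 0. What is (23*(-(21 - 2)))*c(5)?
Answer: -4370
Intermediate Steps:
c(U) = U² - 3*U
(23*(-(21 - 2)))*c(5) = (23*(-(21 - 2)))*(5*(-3 + 5)) = (23*(-1*19))*(5*2) = (23*(-19))*10 = -437*10 = -4370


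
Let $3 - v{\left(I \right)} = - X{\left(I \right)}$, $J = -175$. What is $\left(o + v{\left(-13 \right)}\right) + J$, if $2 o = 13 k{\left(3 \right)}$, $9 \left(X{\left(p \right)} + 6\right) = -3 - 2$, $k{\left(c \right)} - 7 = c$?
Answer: $- \frac{1022}{9} \approx -113.56$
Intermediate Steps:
$k{\left(c \right)} = 7 + c$
$X{\left(p \right)} = - \frac{59}{9}$ ($X{\left(p \right)} = -6 + \frac{-3 - 2}{9} = -6 + \frac{1}{9} \left(-5\right) = -6 - \frac{5}{9} = - \frac{59}{9}$)
$o = 65$ ($o = \frac{13 \left(7 + 3\right)}{2} = \frac{13 \cdot 10}{2} = \frac{1}{2} \cdot 130 = 65$)
$v{\left(I \right)} = - \frac{32}{9}$ ($v{\left(I \right)} = 3 - \left(-1\right) \left(- \frac{59}{9}\right) = 3 - \frac{59}{9} = - \frac{32}{9}$)
$\left(o + v{\left(-13 \right)}\right) + J = \left(65 - \frac{32}{9}\right) - 175 = \frac{553}{9} - 175 = - \frac{1022}{9}$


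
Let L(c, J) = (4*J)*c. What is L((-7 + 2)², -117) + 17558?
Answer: 5858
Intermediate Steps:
L(c, J) = 4*J*c
L((-7 + 2)², -117) + 17558 = 4*(-117)*(-7 + 2)² + 17558 = 4*(-117)*(-5)² + 17558 = 4*(-117)*25 + 17558 = -11700 + 17558 = 5858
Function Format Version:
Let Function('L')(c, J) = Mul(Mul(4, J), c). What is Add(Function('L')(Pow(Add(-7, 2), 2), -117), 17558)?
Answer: 5858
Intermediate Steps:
Function('L')(c, J) = Mul(4, J, c)
Add(Function('L')(Pow(Add(-7, 2), 2), -117), 17558) = Add(Mul(4, -117, Pow(Add(-7, 2), 2)), 17558) = Add(Mul(4, -117, Pow(-5, 2)), 17558) = Add(Mul(4, -117, 25), 17558) = Add(-11700, 17558) = 5858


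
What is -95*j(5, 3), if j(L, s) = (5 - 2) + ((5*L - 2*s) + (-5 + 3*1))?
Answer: -1900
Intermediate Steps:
j(L, s) = 1 - 2*s + 5*L (j(L, s) = 3 + ((-2*s + 5*L) + (-5 + 3)) = 3 + ((-2*s + 5*L) - 2) = 3 + (-2 - 2*s + 5*L) = 1 - 2*s + 5*L)
-95*j(5, 3) = -95*(1 - 2*3 + 5*5) = -95*(1 - 6 + 25) = -95*20 = -1900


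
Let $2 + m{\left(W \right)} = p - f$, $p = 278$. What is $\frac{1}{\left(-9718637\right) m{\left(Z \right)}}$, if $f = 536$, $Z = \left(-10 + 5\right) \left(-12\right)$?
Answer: $\frac{1}{2526845620} \approx 3.9575 \cdot 10^{-10}$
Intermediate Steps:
$Z = 60$ ($Z = \left(-5\right) \left(-12\right) = 60$)
$m{\left(W \right)} = -260$ ($m{\left(W \right)} = -2 + \left(278 - 536\right) = -2 - 258 = -260$)
$\frac{1}{\left(-9718637\right) m{\left(Z \right)}} = \frac{1}{\left(-9718637\right) \left(-260\right)} = \left(- \frac{1}{9718637}\right) \left(- \frac{1}{260}\right) = \frac{1}{2526845620}$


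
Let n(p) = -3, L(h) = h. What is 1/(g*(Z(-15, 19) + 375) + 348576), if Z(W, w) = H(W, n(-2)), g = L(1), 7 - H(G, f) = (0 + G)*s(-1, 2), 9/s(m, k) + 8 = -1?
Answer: 1/348943 ≈ 2.8658e-6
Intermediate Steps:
s(m, k) = -1 (s(m, k) = 9/(-8 - 1) = 9/(-9) = 9*(-1/9) = -1)
H(G, f) = 7 + G (H(G, f) = 7 - (0 + G)*(-1) = 7 - G*(-1) = 7 - (-1)*G = 7 + G)
g = 1
Z(W, w) = 7 + W
1/(g*(Z(-15, 19) + 375) + 348576) = 1/(1*((7 - 15) + 375) + 348576) = 1/(1*(-8 + 375) + 348576) = 1/(1*367 + 348576) = 1/(367 + 348576) = 1/348943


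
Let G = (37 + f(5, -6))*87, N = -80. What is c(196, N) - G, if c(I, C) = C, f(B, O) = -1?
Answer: -3212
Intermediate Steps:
G = 3132 (G = (37 - 1)*87 = 36*87 = 3132)
c(196, N) - G = -80 - 1*3132 = -80 - 3132 = -3212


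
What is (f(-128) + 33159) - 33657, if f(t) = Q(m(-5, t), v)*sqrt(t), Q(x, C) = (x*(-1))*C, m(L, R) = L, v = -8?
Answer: -498 - 320*I*sqrt(2) ≈ -498.0 - 452.55*I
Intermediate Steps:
Q(x, C) = -C*x (Q(x, C) = (-x)*C = -C*x)
f(t) = -40*sqrt(t) (f(t) = (-1*(-8)*(-5))*sqrt(t) = -40*sqrt(t))
(f(-128) + 33159) - 33657 = (-320*I*sqrt(2) + 33159) - 33657 = (33159 - 320*I*sqrt(2)) - 33657 = -498 - 320*I*sqrt(2)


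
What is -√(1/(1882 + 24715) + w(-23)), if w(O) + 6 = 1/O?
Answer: -8*I*√35336641215/611731 ≈ -2.4583*I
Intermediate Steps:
w(O) = -6 + 1/O
-√(1/(1882 + 24715) + w(-23)) = -√(1/(1882 + 24715) + (-6 + 1/(-23))) = -√(1/26597 + (-6 - 1/23)) = -√(1/26597 - 139/23) = -√(-3696960/611731) = -8*I*√35336641215/611731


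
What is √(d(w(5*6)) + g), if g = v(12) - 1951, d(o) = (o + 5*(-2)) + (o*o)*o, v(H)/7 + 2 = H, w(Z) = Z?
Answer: √25139 ≈ 158.55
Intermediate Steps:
v(H) = -14 + 7*H
d(o) = -10 + o + o³ (d(o) = (o - 10) + o²*o = (-10 + o) + o³ = -10 + o + o³)
g = -1881 (g = (-14 + 7*12) - 1951 = (-14 + 84) - 1951 = 70 - 1951 = -1881)
√(d(w(5*6)) + g) = √((-10 + 5*6 + (5*6)³) - 1881) = √((-10 + 30 + 30³) - 1881) = √((-10 + 30 + 27000) - 1881) = √(27020 - 1881) = √25139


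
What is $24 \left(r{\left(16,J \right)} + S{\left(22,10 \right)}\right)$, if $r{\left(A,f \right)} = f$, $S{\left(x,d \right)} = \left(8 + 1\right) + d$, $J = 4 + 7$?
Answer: $720$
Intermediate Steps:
$J = 11$
$S{\left(x,d \right)} = 9 + d$
$24 \left(r{\left(16,J \right)} + S{\left(22,10 \right)}\right) = 24 \left(11 + \left(9 + 10\right)\right) = 24 \left(11 + 19\right) = 24 \cdot 30 = 720$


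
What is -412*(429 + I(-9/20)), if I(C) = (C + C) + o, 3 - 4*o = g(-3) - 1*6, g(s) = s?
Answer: -888066/5 ≈ -1.7761e+5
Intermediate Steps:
o = 3 (o = ¾ - (-3 - 1*6)/4 = ¾ - (-3 - 6)/4 = ¾ - ¼*(-9) = ¾ + 9/4 = 3)
I(C) = 3 + 2*C (I(C) = (C + C) + 3 = 2*C + 3 = 3 + 2*C)
-412*(429 + I(-9/20)) = -412*(429 + (3 + 2*(-9/20))) = -412*(429 + (3 - 9/10)) = -412*(429 + 21/10) = -412*4311/10 = -888066/5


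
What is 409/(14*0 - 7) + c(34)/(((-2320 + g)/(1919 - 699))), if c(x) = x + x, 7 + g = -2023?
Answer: -235987/3045 ≈ -77.500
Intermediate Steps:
g = -2030 (g = -7 - 2023 = -2030)
c(x) = 2*x
409/(14*0 - 7) + c(34)/(((-2320 + g)/(1919 - 699))) = 409/(14*0 - 7) + (2*34)/(((-2320 - 2030)/(1919 - 699))) = 409/(0 - 7) + 68/((-4350/1220)) = 409/(-7) + 68/((-4350*1/1220)) = 409*(-1/7) + 68/(-435/122) = -409/7 + 68*(-122/435) = -409/7 - 8296/435 = -235987/3045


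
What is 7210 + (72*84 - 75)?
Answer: 13183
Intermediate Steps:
7210 + (72*84 - 75) = 7210 + (6048 - 75) = 7210 + 5973 = 13183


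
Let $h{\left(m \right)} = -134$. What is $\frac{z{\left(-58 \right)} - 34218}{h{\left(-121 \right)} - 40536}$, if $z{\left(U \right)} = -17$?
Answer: $\frac{6847}{8134} \approx 0.84177$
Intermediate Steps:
$\frac{z{\left(-58 \right)} - 34218}{h{\left(-121 \right)} - 40536} = \frac{-17 - 34218}{-134 - 40536} = - \frac{34235}{-40670} = \left(-34235\right) \left(- \frac{1}{40670}\right) = \frac{6847}{8134}$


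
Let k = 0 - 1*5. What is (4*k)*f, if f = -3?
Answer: 60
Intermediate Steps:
k = -5 (k = 0 - 5 = -5)
(4*k)*f = (4*(-5))*(-3) = -20*(-3) = 60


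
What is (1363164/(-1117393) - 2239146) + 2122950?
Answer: -129837960192/1117393 ≈ -1.1620e+5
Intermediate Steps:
(1363164/(-1117393) - 2239146) + 2122950 = (1363164*(-1/1117393) - 2239146) + 2122950 = (-1363164/1117393 - 2239146) + 2122950 = -2502007429542/1117393 + 2122950 = -129837960192/1117393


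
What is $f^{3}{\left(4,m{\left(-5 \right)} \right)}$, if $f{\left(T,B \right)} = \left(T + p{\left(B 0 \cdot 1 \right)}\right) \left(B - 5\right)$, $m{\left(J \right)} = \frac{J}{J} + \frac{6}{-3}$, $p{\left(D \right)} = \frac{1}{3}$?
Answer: $-17576$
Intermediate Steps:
$p{\left(D \right)} = \frac{1}{3}$
$m{\left(J \right)} = -1$ ($m{\left(J \right)} = 1 + 6 \left(- \frac{1}{3}\right) = 1 - 2 = -1$)
$f{\left(T,B \right)} = \left(-5 + B\right) \left(\frac{1}{3} + T\right)$ ($f{\left(T,B \right)} = \left(T + \frac{1}{3}\right) \left(B - 5\right) = \left(\frac{1}{3} + T\right) \left(-5 + B\right) = \left(-5 + B\right) \left(\frac{1}{3} + T\right)$)
$f^{3}{\left(4,m{\left(-5 \right)} \right)} = \left(- \frac{5}{3} - 20 + \frac{1}{3} \left(-1\right) - 4\right)^{3} = \left(- \frac{5}{3} - 20 - \frac{1}{3} - 4\right)^{3} = \left(-26\right)^{3} = -17576$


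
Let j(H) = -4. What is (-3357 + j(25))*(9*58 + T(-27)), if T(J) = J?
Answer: -1663695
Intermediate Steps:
(-3357 + j(25))*(9*58 + T(-27)) = (-3357 - 4)*(9*58 - 27) = -3361*(522 - 27) = -3361*495 = -1663695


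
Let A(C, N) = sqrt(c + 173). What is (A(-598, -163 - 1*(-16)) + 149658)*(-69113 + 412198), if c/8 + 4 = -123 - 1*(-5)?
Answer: 51345414930 + 343085*I*sqrt(803) ≈ 5.1345e+10 + 9.7221e+6*I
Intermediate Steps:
c = -976 (c = -32 + 8*(-123 - 1*(-5)) = -32 + 8*(-123 + 5) = -32 + 8*(-118) = -32 - 944 = -976)
A(C, N) = I*sqrt(803) (A(C, N) = sqrt(-976 + 173) = sqrt(-803) = I*sqrt(803))
(A(-598, -163 - 1*(-16)) + 149658)*(-69113 + 412198) = (I*sqrt(803) + 149658)*(-69113 + 412198) = (149658 + I*sqrt(803))*343085 = 51345414930 + 343085*I*sqrt(803)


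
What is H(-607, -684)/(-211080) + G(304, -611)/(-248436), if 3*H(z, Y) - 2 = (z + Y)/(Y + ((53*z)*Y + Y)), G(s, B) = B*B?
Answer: -144491678176861241/96155477761307040 ≈ -1.5027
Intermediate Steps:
G(s, B) = B²
H(z, Y) = ⅔ + (Y + z)/(3*(2*Y + 53*Y*z)) (H(z, Y) = ⅔ + ((z + Y)/(Y + ((53*z)*Y + Y)))/3 = ⅔ + ((Y + z)/(Y + (53*Y*z + Y)))/3 = ⅔ + ((Y + z)/(Y + (Y + 53*Y*z)))/3 = ⅔ + ((Y + z)/(2*Y + 53*Y*z))/3 = ⅔ + (Y + z)/(3*(2*Y + 53*Y*z)))
H(-607, -684)/(-211080) + G(304, -611)/(-248436) = ((⅓)*(-607 + 5*(-684) + 106*(-684)*(-607))/(-684*(2 + 53*(-607))))/(-211080) + (-611)²/(-248436) = ((⅓)*(-1/684)*(-607 - 3420 + 44009928)/(2 - 32171))*(-1/211080) + 373321*(-1/248436) = ((⅓)*(-1/684)*44005901/(-32169))*(-1/211080) - 373321/248436 = ((⅓)*(-1/684)*(-1/32169)*44005901)*(-1/211080) - 373321/248436 = (44005901/66010788)*(-1/211080) - 373321/248436 = -44005901/13933557131040 - 373321/248436 = -144491678176861241/96155477761307040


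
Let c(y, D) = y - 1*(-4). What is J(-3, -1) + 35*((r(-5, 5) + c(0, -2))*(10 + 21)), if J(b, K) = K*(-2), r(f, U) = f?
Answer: -1083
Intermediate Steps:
J(b, K) = -2*K
c(y, D) = 4 + y (c(y, D) = y + 4 = 4 + y)
J(-3, -1) + 35*((r(-5, 5) + c(0, -2))*(10 + 21)) = -2*(-1) + 35*((-5 + (4 + 0))*(10 + 21)) = 2 + 35*((-5 + 4)*31) = 2 + 35*(-1*31) = 2 + 35*(-31) = 2 - 1085 = -1083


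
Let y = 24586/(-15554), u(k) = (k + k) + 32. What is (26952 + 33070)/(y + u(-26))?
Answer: -466791094/167833 ≈ -2781.3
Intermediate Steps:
u(k) = 32 + 2*k (u(k) = 2*k + 32 = 32 + 2*k)
y = -12293/7777 (y = 24586*(-1/15554) = -12293/7777 ≈ -1.5807)
(26952 + 33070)/(y + u(-26)) = (26952 + 33070)/(-12293/7777 + (32 + 2*(-26))) = 60022/(-12293/7777 + (32 - 52)) = 60022/(-12293/7777 - 20) = 60022/(-167833/7777) = 60022*(-7777/167833) = -466791094/167833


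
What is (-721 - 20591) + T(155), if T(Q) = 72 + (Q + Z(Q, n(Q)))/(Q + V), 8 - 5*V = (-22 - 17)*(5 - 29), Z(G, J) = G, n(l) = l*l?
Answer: -3251270/153 ≈ -21250.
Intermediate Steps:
n(l) = l²
V = -928/5 (V = 8/5 - (-22 - 17)*(5 - 29)/5 = 8/5 - (-39)*(-24)/5 = 8/5 - ⅕*936 = 8/5 - 936/5 = -928/5 ≈ -185.60)
T(Q) = 72 + 2*Q/(-928/5 + Q) (T(Q) = 72 + (Q + Q)/(Q - 928/5) = 72 + (2*Q)/(-928/5 + Q) = 72 + 2*Q/(-928/5 + Q))
(-721 - 20591) + T(155) = (-721 - 20591) + 2*(-33408 + 185*155)/(-928 + 5*155) = -21312 + 2*(-33408 + 28675)/(-928 + 775) = -21312 + 2*(-4733)/(-153) = -21312 + 2*(-1/153)*(-4733) = -21312 + 9466/153 = -3251270/153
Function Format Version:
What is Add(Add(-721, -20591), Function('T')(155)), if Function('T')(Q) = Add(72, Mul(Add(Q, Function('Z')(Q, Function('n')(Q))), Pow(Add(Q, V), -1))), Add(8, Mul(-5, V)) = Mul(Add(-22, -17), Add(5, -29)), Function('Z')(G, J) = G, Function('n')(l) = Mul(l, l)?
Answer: Rational(-3251270, 153) ≈ -21250.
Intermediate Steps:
Function('n')(l) = Pow(l, 2)
V = Rational(-928, 5) (V = Add(Rational(8, 5), Mul(Rational(-1, 5), Mul(Add(-22, -17), Add(5, -29)))) = Add(Rational(8, 5), Mul(Rational(-1, 5), Mul(-39, -24))) = Add(Rational(8, 5), Mul(Rational(-1, 5), 936)) = Add(Rational(8, 5), Rational(-936, 5)) = Rational(-928, 5) ≈ -185.60)
Function('T')(Q) = Add(72, Mul(2, Q, Pow(Add(Rational(-928, 5), Q), -1))) (Function('T')(Q) = Add(72, Mul(Add(Q, Q), Pow(Add(Q, Rational(-928, 5)), -1))) = Add(72, Mul(Mul(2, Q), Pow(Add(Rational(-928, 5), Q), -1))) = Add(72, Mul(2, Q, Pow(Add(Rational(-928, 5), Q), -1))))
Add(Add(-721, -20591), Function('T')(155)) = Add(Add(-721, -20591), Mul(2, Pow(Add(-928, Mul(5, 155)), -1), Add(-33408, Mul(185, 155)))) = Add(-21312, Mul(2, Pow(Add(-928, 775), -1), Add(-33408, 28675))) = Add(-21312, Mul(2, Pow(-153, -1), -4733)) = Add(-21312, Mul(2, Rational(-1, 153), -4733)) = Add(-21312, Rational(9466, 153)) = Rational(-3251270, 153)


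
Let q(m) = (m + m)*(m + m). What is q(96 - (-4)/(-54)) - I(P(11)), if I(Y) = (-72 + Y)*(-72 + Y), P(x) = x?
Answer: 24119791/729 ≈ 33086.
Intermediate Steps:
I(Y) = (-72 + Y)²
q(m) = 4*m² (q(m) = (2*m)*(2*m) = 4*m²)
q(96 - (-4)/(-54)) - I(P(11)) = 4*(96 - (-4)/(-54))² - (-72 + 11)² = 4*(96 - (-4)*(-1)/54)² - 1*(-61)² = 4*(96 - 1*2/27)² - 1*3721 = 4*(96 - 2/27)² - 3721 = 4*(2590/27)² - 3721 = 4*(6708100/729) - 3721 = 26832400/729 - 3721 = 24119791/729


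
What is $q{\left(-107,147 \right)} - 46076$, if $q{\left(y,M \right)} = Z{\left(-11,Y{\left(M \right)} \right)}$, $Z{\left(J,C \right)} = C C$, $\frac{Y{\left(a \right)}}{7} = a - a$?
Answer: $-46076$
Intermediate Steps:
$Y{\left(a \right)} = 0$ ($Y{\left(a \right)} = 7 \left(a - a\right) = 7 \cdot 0 = 0$)
$Z{\left(J,C \right)} = C^{2}$
$q{\left(y,M \right)} = 0$ ($q{\left(y,M \right)} = 0^{2} = 0$)
$q{\left(-107,147 \right)} - 46076 = 0 - 46076 = -46076$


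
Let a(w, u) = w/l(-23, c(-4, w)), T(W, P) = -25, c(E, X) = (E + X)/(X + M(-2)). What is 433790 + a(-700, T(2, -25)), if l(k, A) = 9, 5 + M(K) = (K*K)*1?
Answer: 3903410/9 ≈ 4.3371e+5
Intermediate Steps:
M(K) = -5 + K² (M(K) = -5 + (K*K)*1 = -5 + K²*1 = -5 + K²)
c(E, X) = (E + X)/(-1 + X) (c(E, X) = (E + X)/(X + (-5 + (-2)²)) = (E + X)/(X + (-5 + 4)) = (E + X)/(X - 1) = (E + X)/(-1 + X))
a(w, u) = w/9
433790 + a(-700, T(2, -25)) = 433790 + (⅑)*(-700) = 433790 - 700/9 = 3903410/9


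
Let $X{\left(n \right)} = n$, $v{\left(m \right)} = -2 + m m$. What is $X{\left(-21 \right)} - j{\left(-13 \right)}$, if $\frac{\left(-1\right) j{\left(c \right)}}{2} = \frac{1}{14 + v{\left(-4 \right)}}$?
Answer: $- \frac{293}{14} \approx -20.929$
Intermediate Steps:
$v{\left(m \right)} = -2 + m^{2}$
$j{\left(c \right)} = - \frac{1}{14}$ ($j{\left(c \right)} = - \frac{2}{14 - \left(2 - \left(-4\right)^{2}\right)} = - \frac{2}{14 + \left(-2 + 16\right)} = - \frac{2}{14 + 14} = - \frac{2}{28} = \left(-2\right) \frac{1}{28} = - \frac{1}{14}$)
$X{\left(-21 \right)} - j{\left(-13 \right)} = -21 - - \frac{1}{14} = -21 + \frac{1}{14} = - \frac{293}{14}$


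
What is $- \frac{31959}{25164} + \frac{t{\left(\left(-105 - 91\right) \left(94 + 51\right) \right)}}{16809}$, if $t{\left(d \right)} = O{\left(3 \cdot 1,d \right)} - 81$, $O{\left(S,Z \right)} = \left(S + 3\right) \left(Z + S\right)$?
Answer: $- \frac{178879609}{15665988} \approx -11.418$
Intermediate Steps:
$O{\left(S,Z \right)} = \left(3 + S\right) \left(S + Z\right)$
$t{\left(d \right)} = -63 + 6 d$ ($t{\left(d \right)} = \left(\left(3 \cdot 1\right)^{2} + 3 \cdot 3 \cdot 1 + 3 d + 3 \cdot 1 d\right) - 81 = \left(3^{2} + 3 \cdot 3 + 3 d + 3 d\right) - 81 = \left(9 + 9 + 3 d + 3 d\right) - 81 = \left(18 + 6 d\right) - 81 = -63 + 6 d$)
$- \frac{31959}{25164} + \frac{t{\left(\left(-105 - 91\right) \left(94 + 51\right) \right)}}{16809} = - \frac{31959}{25164} + \frac{-63 + 6 \left(-105 - 91\right) \left(94 + 51\right)}{16809} = \left(-31959\right) \frac{1}{25164} + \left(-63 + 6 \left(\left(-196\right) 145\right)\right) \frac{1}{16809} = - \frac{3551}{2796} + \left(-63 + 6 \left(-28420\right)\right) \frac{1}{16809} = - \frac{3551}{2796} + \left(-63 - 170520\right) \frac{1}{16809} = - \frac{3551}{2796} - \frac{56861}{5603} = - \frac{178879609}{15665988}$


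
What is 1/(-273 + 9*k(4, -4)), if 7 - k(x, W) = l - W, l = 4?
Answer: -1/282 ≈ -0.0035461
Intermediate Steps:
k(x, W) = 3 + W (k(x, W) = 7 - (4 - W) = 7 + (-4 + W) = 3 + W)
1/(-273 + 9*k(4, -4)) = 1/(-273 + 9*(3 - 4)) = 1/(-273 + 9*(-1)) = 1/(-273 - 9) = 1/(-282) = -1/282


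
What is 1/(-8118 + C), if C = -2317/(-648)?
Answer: -648/5258147 ≈ -0.00012324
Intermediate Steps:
C = 2317/648 (C = -2317*(-1/648) = 2317/648 ≈ 3.5756)
1/(-8118 + C) = 1/(-8118 + 2317/648) = 1/(-5258147/648) = -648/5258147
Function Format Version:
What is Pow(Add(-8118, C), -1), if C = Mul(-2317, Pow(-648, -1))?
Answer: Rational(-648, 5258147) ≈ -0.00012324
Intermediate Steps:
C = Rational(2317, 648) (C = Mul(-2317, Rational(-1, 648)) = Rational(2317, 648) ≈ 3.5756)
Pow(Add(-8118, C), -1) = Pow(Add(-8118, Rational(2317, 648)), -1) = Pow(Rational(-5258147, 648), -1) = Rational(-648, 5258147)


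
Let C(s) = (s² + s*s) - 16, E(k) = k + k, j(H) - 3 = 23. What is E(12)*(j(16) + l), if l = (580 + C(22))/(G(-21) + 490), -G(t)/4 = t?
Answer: 197472/287 ≈ 688.06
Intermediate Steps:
G(t) = -4*t
j(H) = 26 (j(H) = 3 + 23 = 26)
E(k) = 2*k
C(s) = -16 + 2*s² (C(s) = (s² + s²) - 16 = 2*s² - 16 = -16 + 2*s²)
l = 766/287 (l = (580 + (-16 + 2*22²))/(-4*(-21) + 490) = (580 + (-16 + 2*484))/(84 + 490) = (580 + (-16 + 968))/574 = (580 + 952)*(1/574) = 1532*(1/574) = 766/287 ≈ 2.6690)
E(12)*(j(16) + l) = (2*12)*(26 + 766/287) = 24*(8228/287) = 197472/287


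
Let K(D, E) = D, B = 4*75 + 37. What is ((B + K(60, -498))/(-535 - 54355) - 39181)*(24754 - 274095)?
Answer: 536244096374067/54890 ≈ 9.7694e+9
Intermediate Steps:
B = 337 (B = 300 + 37 = 337)
((B + K(60, -498))/(-535 - 54355) - 39181)*(24754 - 274095) = ((337 + 60)/(-535 - 54355) - 39181)*(24754 - 274095) = (397/(-54890) - 39181)*(-249341) = (397*(-1/54890) - 39181)*(-249341) = (-397/54890 - 39181)*(-249341) = -2150645487/54890*(-249341) = 536244096374067/54890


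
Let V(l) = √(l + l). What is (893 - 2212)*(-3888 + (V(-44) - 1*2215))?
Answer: 8049857 - 2638*I*√22 ≈ 8.0499e+6 - 12373.0*I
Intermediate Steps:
V(l) = √2*√l (V(l) = √(2*l) = √2*√l)
(893 - 2212)*(-3888 + (V(-44) - 1*2215)) = (893 - 2212)*(-3888 + (√2*√(-44) - 1*2215)) = -1319*(-3888 + (√2*(2*I*√11) - 2215)) = -1319*(-3888 + (2*I*√22 - 2215)) = -1319*(-3888 + (-2215 + 2*I*√22)) = -1319*(-6103 + 2*I*√22) = 8049857 - 2638*I*√22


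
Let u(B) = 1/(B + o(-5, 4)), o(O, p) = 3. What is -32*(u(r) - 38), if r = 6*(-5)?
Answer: 32864/27 ≈ 1217.2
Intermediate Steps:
r = -30
u(B) = 1/(3 + B) (u(B) = 1/(B + 3) = 1/(3 + B))
-32*(u(r) - 38) = -32*(1/(3 - 30) - 38) = -32*(1/(-27) - 38) = -32*(-1/27 - 38) = -32*(-1027/27) = 32864/27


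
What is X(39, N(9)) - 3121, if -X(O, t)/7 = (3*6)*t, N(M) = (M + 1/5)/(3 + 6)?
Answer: -16249/5 ≈ -3249.8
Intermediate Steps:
N(M) = 1/45 + M/9 (N(M) = (M + ⅕)/9 = (⅕ + M)*(⅑) = 1/45 + M/9)
X(O, t) = -126*t (X(O, t) = -7*3*6*t = -126*t)
X(39, N(9)) - 3121 = -126*(1/45 + (⅑)*9) - 3121 = -126*(1/45 + 1) - 3121 = -126*46/45 - 3121 = -644/5 - 3121 = -16249/5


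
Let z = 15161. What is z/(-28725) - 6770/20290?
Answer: -50208494/58283025 ≈ -0.86146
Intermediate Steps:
z/(-28725) - 6770/20290 = 15161/(-28725) - 6770/20290 = 15161*(-1/28725) - 6770*1/20290 = -15161/28725 - 677/2029 = -50208494/58283025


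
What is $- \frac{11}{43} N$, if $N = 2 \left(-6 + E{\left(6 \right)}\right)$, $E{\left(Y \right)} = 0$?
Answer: $\frac{132}{43} \approx 3.0698$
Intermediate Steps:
$N = -12$ ($N = 2 \left(-6 + 0\right) = 2 \left(-6\right) = -12$)
$- \frac{11}{43} N = - \frac{11}{43} \left(-12\right) = \left(-11\right) \frac{1}{43} \left(-12\right) = \left(- \frac{11}{43}\right) \left(-12\right) = \frac{132}{43}$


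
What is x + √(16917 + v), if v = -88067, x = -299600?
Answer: -299600 + 5*I*√2846 ≈ -2.996e+5 + 266.74*I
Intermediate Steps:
x + √(16917 + v) = -299600 + √(16917 - 88067) = -299600 + √(-71150) = -299600 + 5*I*√2846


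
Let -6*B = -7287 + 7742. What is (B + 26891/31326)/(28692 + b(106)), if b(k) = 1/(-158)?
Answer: -61848152/23668542035 ≈ -0.0026131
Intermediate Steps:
b(k) = -1/158
B = -455/6 (B = -(-7287 + 7742)/6 = -1/6*455 = -455/6 ≈ -75.833)
(B + 26891/31326)/(28692 + b(106)) = (-455/6 + 26891/31326)/(28692 - 1/158) = (-455/6 + 26891*(1/31326))/(4533335/158) = (-455/6 + 26891/31326)*(158/4533335) = -391444/5221*158/4533335 = -61848152/23668542035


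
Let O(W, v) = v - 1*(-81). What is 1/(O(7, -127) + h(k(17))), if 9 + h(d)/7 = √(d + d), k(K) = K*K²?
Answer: 109/469593 + 119*√34/469593 ≈ 0.0017097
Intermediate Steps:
k(K) = K³
h(d) = -63 + 7*√2*√d (h(d) = -63 + 7*√(d + d) = -63 + 7*√(2*d) = -63 + 7*(√2*√d) = -63 + 7*√2*√d)
O(W, v) = 81 + v (O(W, v) = v + 81 = 81 + v)
1/(O(7, -127) + h(k(17))) = 1/((81 - 127) + (-63 + 7*√2*√(17³))) = 1/(-46 + (-63 + 7*√2*√4913)) = 1/(-46 + (-63 + 7*√2*(17*√17))) = 1/(-46 + (-63 + 119*√34)) = 1/(-109 + 119*√34)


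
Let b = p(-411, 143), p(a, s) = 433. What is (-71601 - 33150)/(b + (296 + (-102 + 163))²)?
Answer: -104751/127882 ≈ -0.81912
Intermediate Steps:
b = 433
(-71601 - 33150)/(b + (296 + (-102 + 163))²) = (-71601 - 33150)/(433 + (296 + (-102 + 163))²) = -104751/(433 + (296 + 61)²) = -104751/(433 + 357²) = -104751/(433 + 127449) = -104751/127882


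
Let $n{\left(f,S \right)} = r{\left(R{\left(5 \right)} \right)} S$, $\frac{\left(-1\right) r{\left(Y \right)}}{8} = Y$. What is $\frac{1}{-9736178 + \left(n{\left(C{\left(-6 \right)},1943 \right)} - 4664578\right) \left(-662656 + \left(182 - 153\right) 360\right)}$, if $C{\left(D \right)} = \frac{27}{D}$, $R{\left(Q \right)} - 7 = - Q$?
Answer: $\frac{1}{3062578759678} \approx 3.2652 \cdot 10^{-13}$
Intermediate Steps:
$R{\left(Q \right)} = 7 - Q$
$r{\left(Y \right)} = - 8 Y$
$n{\left(f,S \right)} = - 16 S$ ($n{\left(f,S \right)} = - 8 \left(7 - 5\right) S = \left(-8\right) 2 S = - 16 S$)
$\frac{1}{-9736178 + \left(n{\left(C{\left(-6 \right)},1943 \right)} - 4664578\right) \left(-662656 + \left(182 - 153\right) 360\right)} = \frac{1}{-9736178 + \left(\left(-16\right) 1943 - 4664578\right) \left(-662656 + \left(182 - 153\right) 360\right)} = \frac{1}{-9736178 + \left(-31088 - 4664578\right) \left(-662656 + 29 \cdot 360\right)} = \frac{1}{-9736178 - 4695666 \left(-662656 + 10440\right)} = \frac{1}{-9736178 - -3062588495856} = \frac{1}{-9736178 + 3062588495856} = \frac{1}{3062578759678}$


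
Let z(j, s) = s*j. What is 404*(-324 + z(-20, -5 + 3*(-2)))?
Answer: -42016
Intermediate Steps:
z(j, s) = j*s
404*(-324 + z(-20, -5 + 3*(-2))) = 404*(-324 - 20*(-5 + 3*(-2))) = 404*(-324 - 20*(-5 - 6)) = 404*(-324 - 20*(-11)) = 404*(-324 + 220) = 404*(-104) = -42016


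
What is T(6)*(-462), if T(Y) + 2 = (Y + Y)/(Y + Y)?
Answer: 462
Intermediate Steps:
T(Y) = -1 (T(Y) = -2 + (Y + Y)/(Y + Y) = -2 + (2*Y)/((2*Y)) = -2 + (2*Y)*(1/(2*Y)) = -2 + 1 = -1)
T(6)*(-462) = -1*(-462) = 462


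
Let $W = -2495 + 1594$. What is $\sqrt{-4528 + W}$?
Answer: $i \sqrt{5429} \approx 73.682 i$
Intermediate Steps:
$W = -901$
$\sqrt{-4528 + W} = \sqrt{-4528 - 901} = \sqrt{-5429} = i \sqrt{5429}$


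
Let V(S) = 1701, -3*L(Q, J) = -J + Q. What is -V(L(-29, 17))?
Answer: -1701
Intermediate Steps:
L(Q, J) = -Q/3 + J/3 (L(Q, J) = -(-J + Q)/3 = -(Q - J)/3 = -Q/3 + J/3)
-V(L(-29, 17)) = -1*1701 = -1701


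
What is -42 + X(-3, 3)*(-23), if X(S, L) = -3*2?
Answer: 96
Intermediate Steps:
X(S, L) = -6
-42 + X(-3, 3)*(-23) = -42 - 6*(-23) = -42 + 138 = 96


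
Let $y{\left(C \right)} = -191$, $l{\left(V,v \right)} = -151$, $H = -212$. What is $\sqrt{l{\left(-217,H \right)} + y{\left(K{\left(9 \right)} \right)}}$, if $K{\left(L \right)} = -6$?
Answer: $3 i \sqrt{38} \approx 18.493 i$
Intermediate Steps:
$\sqrt{l{\left(-217,H \right)} + y{\left(K{\left(9 \right)} \right)}} = \sqrt{-151 - 191} = \sqrt{-342} = 3 i \sqrt{38}$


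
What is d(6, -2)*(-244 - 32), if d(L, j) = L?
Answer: -1656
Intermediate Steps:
d(6, -2)*(-244 - 32) = 6*(-244 - 32) = 6*(-276) = -1656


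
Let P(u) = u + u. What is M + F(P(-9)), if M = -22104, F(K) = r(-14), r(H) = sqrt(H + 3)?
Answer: -22104 + I*sqrt(11) ≈ -22104.0 + 3.3166*I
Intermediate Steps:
r(H) = sqrt(3 + H)
P(u) = 2*u
F(K) = I*sqrt(11) (F(K) = sqrt(3 - 14) = sqrt(-11) = I*sqrt(11))
M + F(P(-9)) = -22104 + I*sqrt(11)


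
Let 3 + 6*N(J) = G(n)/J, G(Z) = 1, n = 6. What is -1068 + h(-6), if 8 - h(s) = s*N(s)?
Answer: -6379/6 ≈ -1063.2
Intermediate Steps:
N(J) = -½ + 1/(6*J) (N(J) = -½ + (1/J)/6 = -½ + 1/(6*J))
h(s) = 47/6 + s/2 (h(s) = 8 - s*(1 - 3*s)/(6*s) = 8 - (⅙ - s/2) = 8 + (-⅙ + s/2) = 47/6 + s/2)
-1068 + h(-6) = -1068 + (47/6 + (½)*(-6)) = -1068 + (47/6 - 3) = -1068 + 29/6 = -6379/6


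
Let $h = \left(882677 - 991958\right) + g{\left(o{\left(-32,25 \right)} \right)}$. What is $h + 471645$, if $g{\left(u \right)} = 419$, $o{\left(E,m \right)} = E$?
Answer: $362783$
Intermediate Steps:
$h = -108862$ ($h = \left(882677 - 991958\right) + 419 = -109281 + 419 = -108862$)
$h + 471645 = -108862 + 471645 = 362783$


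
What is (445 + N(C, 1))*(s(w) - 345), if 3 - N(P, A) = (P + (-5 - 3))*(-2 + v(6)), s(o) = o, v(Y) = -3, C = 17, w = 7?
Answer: -166634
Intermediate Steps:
N(P, A) = -37 + 5*P (N(P, A) = 3 - (P + (-5 - 3))*(-2 - 3) = 3 - (P - 8)*(-5) = 3 - (-8 + P)*(-5) = 3 - (40 - 5*P) = 3 + (-40 + 5*P) = -37 + 5*P)
(445 + N(C, 1))*(s(w) - 345) = (445 + (-37 + 5*17))*(7 - 345) = (445 + (-37 + 85))*(-338) = (445 + 48)*(-338) = 493*(-338) = -166634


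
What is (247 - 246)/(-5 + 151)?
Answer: 1/146 ≈ 0.0068493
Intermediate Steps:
(247 - 246)/(-5 + 151) = 1/146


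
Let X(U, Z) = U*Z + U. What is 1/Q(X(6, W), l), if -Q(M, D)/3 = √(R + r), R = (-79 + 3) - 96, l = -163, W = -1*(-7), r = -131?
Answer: I*√303/909 ≈ 0.01915*I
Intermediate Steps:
W = 7
R = -172 (R = -76 - 96 = -172)
X(U, Z) = U + U*Z
Q(M, D) = -3*I*√303 (Q(M, D) = -3*√(-172 - 131) = -3*I*√303)
1/Q(X(6, W), l) = 1/(-3*I*√303) = I*√303/909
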